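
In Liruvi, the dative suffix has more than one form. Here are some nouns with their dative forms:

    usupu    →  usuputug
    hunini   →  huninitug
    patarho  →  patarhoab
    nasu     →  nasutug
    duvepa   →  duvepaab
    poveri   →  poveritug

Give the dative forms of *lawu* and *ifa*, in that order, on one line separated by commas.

The suffix is conditioned by the last vowel: -tug when the last vowel of the stem is a high vowel (*usupu*, *hunini*, *nasu*, *poveri*); -ab when the last vowel of the stem is a non-high vowel (*patarho*, *duvepa*).
The last vowel of *lawu* is /u/, which is a high vowel, so the suffix is -tug, giving *lawutug*.
*ifa*: last vowel = /a/, a non-high vowel → -ab → *ifaab*.

lawutug, ifaab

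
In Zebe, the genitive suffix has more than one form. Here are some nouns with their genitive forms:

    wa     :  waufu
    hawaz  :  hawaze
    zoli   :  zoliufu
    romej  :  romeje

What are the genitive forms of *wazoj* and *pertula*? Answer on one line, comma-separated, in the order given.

wazoje, pertulaufu

The pattern is consonant vs. vowel: -e when the stem ends in a consonant (*hawaz*, *romej*); -ufu when the stem ends in a vowel (*wa*, *zoli*).
The final sound of *wazoj* is /j/, which is a consonant, so the suffix is -e, giving *wazoje*.
*pertula*: final sound = /a/, a vowel → -ufu → *pertulaufu*.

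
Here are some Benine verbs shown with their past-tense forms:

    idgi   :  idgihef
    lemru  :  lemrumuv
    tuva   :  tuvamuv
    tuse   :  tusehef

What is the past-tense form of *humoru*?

humorumuv

The suffix is conditioned by the last vowel: -hef when the last vowel of the stem is a front vowel (*idgi*, *tuse*); -muv when the last vowel of the stem is a back vowel (*lemru*, *tuva*).
The last vowel of *humoru* is /u/, which is a back vowel, so the suffix is -muv, giving *humorumuv*.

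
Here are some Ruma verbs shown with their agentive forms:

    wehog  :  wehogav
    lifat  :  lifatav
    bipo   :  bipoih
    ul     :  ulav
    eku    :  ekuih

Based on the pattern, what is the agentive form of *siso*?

The pattern is consonant vs. vowel: -av when the stem ends in a consonant (*wehog*, *lifat*, *ul*); -ih when the stem ends in a vowel (*bipo*, *eku*).
Since the final sound of *siso* is /o/ (a vowel), it takes -ih, giving *sisoih*.

sisoih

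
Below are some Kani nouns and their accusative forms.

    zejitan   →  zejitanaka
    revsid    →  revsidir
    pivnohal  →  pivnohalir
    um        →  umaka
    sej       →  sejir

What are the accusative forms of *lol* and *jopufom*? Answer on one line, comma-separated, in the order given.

Looking at the final consonant of each stem: -aka when the stem ends in a nasal (*zejitan*, *um*); -ir when the stem ends in a non-nasal consonant (*revsid*, *pivnohal*, *sej*).
Since the final consonant of *lol* is /l/ (non-nasal), it takes -ir, giving *lolir*.
*jopufom*: final consonant = /m/, a nasal → -aka → *jopufomaka*.

lolir, jopufomaka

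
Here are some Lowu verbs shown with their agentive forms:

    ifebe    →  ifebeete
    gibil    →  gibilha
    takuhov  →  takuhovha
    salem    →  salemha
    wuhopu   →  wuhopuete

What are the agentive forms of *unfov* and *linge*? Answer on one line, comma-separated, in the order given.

unfovha, lingeete

Looking at the final sound of each stem: -ha when the stem ends in a consonant (*gibil*, *takuhov*, *salem*); -ete when the stem ends in a vowel (*ifebe*, *wuhopu*).
Since the final sound of *unfov* is /v/ (a consonant), it takes -ha, giving *unfovha*.
Since the final sound of *linge* is /e/ (a vowel), it takes -ete, giving *lingeete*.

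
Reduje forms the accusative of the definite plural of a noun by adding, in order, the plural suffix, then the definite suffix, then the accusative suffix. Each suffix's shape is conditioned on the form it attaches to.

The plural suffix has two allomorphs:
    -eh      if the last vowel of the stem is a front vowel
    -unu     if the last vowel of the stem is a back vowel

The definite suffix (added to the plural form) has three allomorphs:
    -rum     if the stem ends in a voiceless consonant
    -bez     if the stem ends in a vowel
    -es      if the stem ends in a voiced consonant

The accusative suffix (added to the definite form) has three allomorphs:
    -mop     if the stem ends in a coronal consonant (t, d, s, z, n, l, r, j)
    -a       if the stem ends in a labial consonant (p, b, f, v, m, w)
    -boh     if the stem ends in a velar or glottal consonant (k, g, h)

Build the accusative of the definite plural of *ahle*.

*ahle* — last vowel /e/ (a front vowel) → -eh → *ahleeh*.
The final sound of the plural form *ahleeh* is /h/, which is a voiceless consonant, so the definite suffix is -rum, giving *ahleehrum*.
The definite form *ahleehrum* — final consonant /m/ (labial) → -a → *ahleehruma*.

ahleehruma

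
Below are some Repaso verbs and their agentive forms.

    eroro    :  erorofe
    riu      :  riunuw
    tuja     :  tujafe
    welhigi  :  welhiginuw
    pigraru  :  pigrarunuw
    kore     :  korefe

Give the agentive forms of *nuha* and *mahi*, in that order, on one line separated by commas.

nuhafe, mahinuw

The alternation tracks the last vowel of the stem — -nuw when the last vowel of the stem is a high vowel (*riu*, *welhigi*, *pigraru*); -fe when the last vowel of the stem is a non-high vowel (*eroro*, *tuja*, *kore*).
Since the last vowel of *nuha* is /a/ (a non-high vowel), it takes -fe, giving *nuhafe*.
The last vowel of *mahi* is /i/, which is a high vowel, so the suffix is -nuw, giving *mahinuw*.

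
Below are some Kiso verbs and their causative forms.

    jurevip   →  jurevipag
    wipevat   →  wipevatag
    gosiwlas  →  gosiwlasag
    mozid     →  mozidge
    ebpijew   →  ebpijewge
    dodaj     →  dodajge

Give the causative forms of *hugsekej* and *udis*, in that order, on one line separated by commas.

hugsekejge, udisag

The suffix is conditioned by the final consonant: -ag when the stem ends in a voiceless consonant (*jurevip*, *wipevat*, *gosiwlas*); -ge when the stem ends in a voiced consonant (*mozid*, *ebpijew*, *dodaj*).
*hugsekej*: final consonant = /j/, voiced → -ge → *hugsekejge*.
The final consonant of *udis* is /s/, which is voiceless, so the suffix is -ag, giving *udisag*.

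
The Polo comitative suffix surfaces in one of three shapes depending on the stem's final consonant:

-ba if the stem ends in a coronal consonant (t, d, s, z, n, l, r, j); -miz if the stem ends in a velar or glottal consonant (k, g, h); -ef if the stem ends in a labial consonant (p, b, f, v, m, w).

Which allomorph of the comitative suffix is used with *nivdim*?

-ef

*nivdim* — final consonant /m/ (labial) → -ef.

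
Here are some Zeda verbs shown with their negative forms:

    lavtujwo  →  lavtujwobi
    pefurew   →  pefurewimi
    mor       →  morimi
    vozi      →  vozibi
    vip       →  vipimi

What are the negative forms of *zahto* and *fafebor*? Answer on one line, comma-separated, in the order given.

zahtobi, fafeborimi

Looking at the final sound of each stem: -imi when the stem ends in a consonant (*pefurew*, *mor*, *vip*); -bi when the stem ends in a vowel (*lavtujwo*, *vozi*).
The final sound of *zahto* is /o/, which is a vowel, so the suffix is -bi, giving *zahtobi*.
*fafebor*: final sound = /r/, a consonant → -imi → *fafeborimi*.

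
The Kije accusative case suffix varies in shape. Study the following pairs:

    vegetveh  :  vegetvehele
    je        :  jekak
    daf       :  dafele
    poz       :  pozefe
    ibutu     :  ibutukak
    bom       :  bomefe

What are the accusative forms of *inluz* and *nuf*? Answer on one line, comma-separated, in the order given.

inluzefe, nufele

The alternation tracks the final sound of the stem — -ele when the stem ends in a voiceless consonant (*vegetveh*, *daf*); -efe when the stem ends in a voiced consonant (*poz*, *bom*); -kak when the stem ends in a vowel (*je*, *ibutu*).
Since the final sound of *inluz* is /z/ (a voiced consonant), it takes -efe, giving *inluzefe*.
The final sound of *nuf* is /f/, which is a voiceless consonant, so the suffix is -ele, giving *nufele*.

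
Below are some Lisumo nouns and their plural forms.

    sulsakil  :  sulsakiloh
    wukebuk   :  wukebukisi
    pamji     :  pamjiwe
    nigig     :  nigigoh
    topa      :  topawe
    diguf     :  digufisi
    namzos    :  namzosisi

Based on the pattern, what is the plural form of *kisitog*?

The alternation tracks the final sound of the stem — -isi when the stem ends in a voiceless consonant (*wukebuk*, *diguf*, *namzos*); -oh when the stem ends in a voiced consonant (*sulsakil*, *nigig*); -we when the stem ends in a vowel (*pamji*, *topa*).
Since the final sound of *kisitog* is /g/ (a voiced consonant), it takes -oh, giving *kisitogoh*.

kisitogoh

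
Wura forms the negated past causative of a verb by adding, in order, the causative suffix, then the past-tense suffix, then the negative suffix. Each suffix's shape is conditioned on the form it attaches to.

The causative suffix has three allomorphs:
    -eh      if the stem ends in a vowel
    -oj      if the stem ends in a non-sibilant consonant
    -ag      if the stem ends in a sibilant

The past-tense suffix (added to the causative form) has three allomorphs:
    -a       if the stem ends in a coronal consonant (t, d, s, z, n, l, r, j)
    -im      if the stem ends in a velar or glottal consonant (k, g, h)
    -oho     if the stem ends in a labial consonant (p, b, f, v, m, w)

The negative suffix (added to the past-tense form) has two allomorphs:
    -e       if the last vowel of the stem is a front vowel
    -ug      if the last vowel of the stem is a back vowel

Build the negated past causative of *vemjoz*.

Since the final sound of *vemjoz* is /z/ (a sibilant), it takes -ag, giving *vemjozag*.
The final consonant of the causative form *vemjozag* is /g/, which is velar/glottal, so the past-tense suffix is -im, giving *vemjozagim*.
Since the last vowel of the past-tense form *vemjozagim* is /i/ (a front vowel), it takes -e, giving *vemjozagime*.

vemjozagime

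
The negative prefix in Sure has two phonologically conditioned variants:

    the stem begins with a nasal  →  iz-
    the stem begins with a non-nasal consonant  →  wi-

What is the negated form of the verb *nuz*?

iznuz

The first consonant of *nuz* is /n/, which is a nasal, so the prefix is iz-, giving *iznuz*.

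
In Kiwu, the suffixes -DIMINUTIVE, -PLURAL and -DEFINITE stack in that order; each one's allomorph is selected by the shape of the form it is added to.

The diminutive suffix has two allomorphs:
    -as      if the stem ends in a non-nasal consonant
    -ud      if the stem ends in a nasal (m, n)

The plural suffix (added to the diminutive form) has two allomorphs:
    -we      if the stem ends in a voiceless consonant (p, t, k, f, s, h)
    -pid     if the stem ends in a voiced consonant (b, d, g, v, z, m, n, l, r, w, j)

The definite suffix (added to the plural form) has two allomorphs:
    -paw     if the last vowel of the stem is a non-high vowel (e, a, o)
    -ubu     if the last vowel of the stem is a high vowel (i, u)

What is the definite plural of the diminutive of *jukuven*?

*jukuven* — final consonant /n/ (a nasal) → -ud → *jukuvenud*.
Since the final consonant of the diminutive form *jukuvenud* is /d/ (voiced), it takes -pid, giving *jukuvenudpid*.
Since the last vowel of the plural form *jukuvenudpid* is /i/ (a high vowel), it takes -ubu, giving *jukuvenudpidubu*.

jukuvenudpidubu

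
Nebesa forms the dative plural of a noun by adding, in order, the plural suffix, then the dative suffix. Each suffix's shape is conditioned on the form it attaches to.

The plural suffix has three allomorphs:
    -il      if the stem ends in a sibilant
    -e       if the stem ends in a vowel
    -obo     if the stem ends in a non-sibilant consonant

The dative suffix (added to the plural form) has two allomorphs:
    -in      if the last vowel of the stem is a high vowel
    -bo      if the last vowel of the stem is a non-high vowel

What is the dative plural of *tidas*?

Since the final sound of *tidas* is /s/ (a sibilant), it takes -il, giving *tidasil*.
The plural form *tidasil* — last vowel /i/ (a high vowel) → -in → *tidasilin*.

tidasilin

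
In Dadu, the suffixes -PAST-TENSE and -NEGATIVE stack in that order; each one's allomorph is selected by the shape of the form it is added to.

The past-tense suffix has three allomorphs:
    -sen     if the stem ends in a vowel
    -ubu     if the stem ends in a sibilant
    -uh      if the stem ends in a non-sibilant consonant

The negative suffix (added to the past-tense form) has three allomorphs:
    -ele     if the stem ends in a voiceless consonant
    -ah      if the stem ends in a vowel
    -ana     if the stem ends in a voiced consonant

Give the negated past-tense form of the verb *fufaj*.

fufajuhele

The final sound of *fufaj* is /j/, which is a non-sibilant consonant, so the past-tense suffix is -uh, giving *fufajuh*.
Since the final sound of the past-tense form *fufajuh* is /h/ (a voiceless consonant), it takes -ele, giving *fufajuhele*.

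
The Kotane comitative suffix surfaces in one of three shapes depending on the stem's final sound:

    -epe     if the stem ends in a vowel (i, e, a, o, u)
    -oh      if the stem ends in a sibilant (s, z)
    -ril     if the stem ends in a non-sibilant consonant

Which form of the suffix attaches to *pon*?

*pon* — final sound /n/ (a non-sibilant consonant) → -ril.

-ril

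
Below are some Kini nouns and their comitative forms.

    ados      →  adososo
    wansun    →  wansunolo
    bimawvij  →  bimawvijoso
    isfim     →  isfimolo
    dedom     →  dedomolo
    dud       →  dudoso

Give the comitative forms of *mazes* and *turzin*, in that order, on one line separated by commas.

mazesoso, turzinolo

Looking at the final consonant of each stem: -olo when the stem ends in a nasal (*wansun*, *isfim*, *dedom*); -oso when the stem ends in a non-nasal consonant (*ados*, *bimawvij*, *dud*).
*mazes*: final consonant = /s/, non-nasal → -oso → *mazesoso*.
*turzin* — final consonant /n/ (a nasal) → -olo → *turzinolo*.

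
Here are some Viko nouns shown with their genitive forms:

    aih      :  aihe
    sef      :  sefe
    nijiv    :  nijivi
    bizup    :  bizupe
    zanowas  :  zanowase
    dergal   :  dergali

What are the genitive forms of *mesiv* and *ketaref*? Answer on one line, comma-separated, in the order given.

mesivi, ketarefe

The pattern is voicing of the final consonant: -e when the stem ends in a voiceless consonant (*aih*, *sef*, *bizup*, *zanowas*); -i when the stem ends in a voiced consonant (*nijiv*, *dergal*).
*mesiv*: final consonant = /v/, voiced → -i → *mesivi*.
*ketaref* — final consonant /f/ (voiceless) → -e → *ketarefe*.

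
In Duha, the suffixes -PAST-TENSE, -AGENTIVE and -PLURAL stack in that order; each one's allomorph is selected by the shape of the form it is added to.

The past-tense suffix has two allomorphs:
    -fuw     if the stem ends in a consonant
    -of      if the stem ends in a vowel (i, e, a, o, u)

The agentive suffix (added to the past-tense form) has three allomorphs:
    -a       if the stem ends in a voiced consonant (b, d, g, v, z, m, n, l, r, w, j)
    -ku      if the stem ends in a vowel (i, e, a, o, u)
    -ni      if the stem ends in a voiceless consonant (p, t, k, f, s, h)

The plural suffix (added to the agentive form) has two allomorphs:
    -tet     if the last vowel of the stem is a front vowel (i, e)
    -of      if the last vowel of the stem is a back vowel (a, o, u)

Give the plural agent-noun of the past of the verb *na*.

Since the final sound of *na* is /a/ (a vowel), it takes -of, giving *naof*.
Since the final sound of the past-tense form *naof* is /f/ (a voiceless consonant), it takes -ni, giving *naofni*.
The agentive form *naofni*: last vowel = /i/, a front vowel → -tet → *naofnitet*.

naofnitet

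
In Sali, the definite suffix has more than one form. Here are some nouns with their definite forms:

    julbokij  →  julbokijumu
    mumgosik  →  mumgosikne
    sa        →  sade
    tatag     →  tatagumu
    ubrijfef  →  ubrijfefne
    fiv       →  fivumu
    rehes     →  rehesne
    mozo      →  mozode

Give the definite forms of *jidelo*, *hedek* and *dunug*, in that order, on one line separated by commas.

jidelode, hedekne, dunugumu

The alternation tracks the final sound of the stem — -ne when the stem ends in a voiceless consonant (*mumgosik*, *ubrijfef*, *rehes*); -umu when the stem ends in a voiced consonant (*julbokij*, *tatag*, *fiv*); -de when the stem ends in a vowel (*sa*, *mozo*).
The final sound of *jidelo* is /o/, which is a vowel, so the suffix is -de, giving *jidelode*.
The final sound of *hedek* is /k/, which is a voiceless consonant, so the suffix is -ne, giving *hedekne*.
*dunug* — final sound /g/ (a voiced consonant) → -umu → *dunugumu*.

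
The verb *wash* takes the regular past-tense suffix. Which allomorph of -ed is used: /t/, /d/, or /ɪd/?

The stem *wash* ends in a voiceless consonant other than /t/.
The -ed suffix is realized as /ɪd/ after /t, d/; as /t/ after other voiceless consonants; and as /d/ after other voiced sounds.
So -ed on *wash* is pronounced /t/.

/t/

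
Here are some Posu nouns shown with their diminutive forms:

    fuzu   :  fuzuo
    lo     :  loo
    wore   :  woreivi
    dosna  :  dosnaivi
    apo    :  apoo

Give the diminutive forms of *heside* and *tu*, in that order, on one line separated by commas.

hesideivi, tuo

The suffix is conditioned by the last vowel: -o when the last vowel of the stem is a rounded vowel (*fuzu*, *lo*, *apo*); -ivi when the last vowel of the stem is an unrounded vowel (*wore*, *dosna*).
*heside* — last vowel /e/ (an unrounded vowel) → -ivi → *hesideivi*.
*tu*: last vowel = /u/, a rounded vowel → -o → *tuo*.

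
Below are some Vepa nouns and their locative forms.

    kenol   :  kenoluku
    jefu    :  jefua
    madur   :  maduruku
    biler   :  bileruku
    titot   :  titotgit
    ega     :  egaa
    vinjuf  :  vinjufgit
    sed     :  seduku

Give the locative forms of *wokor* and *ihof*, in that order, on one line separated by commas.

wokoruku, ihofgit

The suffix is conditioned by the final sound: -git when the stem ends in a voiceless consonant (*titot*, *vinjuf*); -uku when the stem ends in a voiced consonant (*kenol*, *madur*, *biler*, *sed*); -a when the stem ends in a vowel (*jefu*, *ega*).
*wokor* — final sound /r/ (a voiced consonant) → -uku → *wokoruku*.
The final sound of *ihof* is /f/, which is a voiceless consonant, so the suffix is -git, giving *ihofgit*.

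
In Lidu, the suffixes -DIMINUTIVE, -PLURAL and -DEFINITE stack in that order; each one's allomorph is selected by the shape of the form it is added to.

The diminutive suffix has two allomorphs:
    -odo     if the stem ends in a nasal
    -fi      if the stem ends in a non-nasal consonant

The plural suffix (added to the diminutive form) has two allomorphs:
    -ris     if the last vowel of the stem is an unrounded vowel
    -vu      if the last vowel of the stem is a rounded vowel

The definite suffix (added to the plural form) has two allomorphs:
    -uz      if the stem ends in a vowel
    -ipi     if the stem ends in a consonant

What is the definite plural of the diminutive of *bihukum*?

Since the final consonant of *bihukum* is /m/ (a nasal), it takes -odo, giving *bihukumodo*.
Since the last vowel of the diminutive form *bihukumodo* is /o/ (a rounded vowel), it takes -vu, giving *bihukumodovu*.
The final sound of the plural form *bihukumodovu* is /u/, which is a vowel, so the definite suffix is -uz, giving *bihukumodovuuz*.

bihukumodovuuz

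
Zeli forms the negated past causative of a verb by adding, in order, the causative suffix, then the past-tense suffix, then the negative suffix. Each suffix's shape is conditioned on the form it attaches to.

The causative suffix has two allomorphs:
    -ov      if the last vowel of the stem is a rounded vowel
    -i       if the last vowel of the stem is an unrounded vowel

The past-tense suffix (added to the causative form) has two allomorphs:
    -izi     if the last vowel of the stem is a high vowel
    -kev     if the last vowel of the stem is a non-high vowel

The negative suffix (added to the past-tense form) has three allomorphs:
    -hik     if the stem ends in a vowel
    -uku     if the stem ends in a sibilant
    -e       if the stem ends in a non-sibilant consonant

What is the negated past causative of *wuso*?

*wuso* — last vowel /o/ (a rounded vowel) → -ov → *wusoov*.
The causative form *wusoov*: last vowel = /o/, a non-high vowel → -kev → *wusoovkev*.
Since the final sound of the past-tense form *wusoovkev* is /v/ (a non-sibilant consonant), it takes -e, giving *wusoovkeve*.

wusoovkeve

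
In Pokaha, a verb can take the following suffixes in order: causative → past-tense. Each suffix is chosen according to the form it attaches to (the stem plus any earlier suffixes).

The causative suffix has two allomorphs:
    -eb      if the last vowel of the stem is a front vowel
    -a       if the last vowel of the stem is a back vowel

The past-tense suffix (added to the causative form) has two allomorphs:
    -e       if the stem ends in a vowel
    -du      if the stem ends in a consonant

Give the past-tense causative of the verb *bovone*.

Since the last vowel of *bovone* is /e/ (a front vowel), it takes -eb, giving *bovoneeb*.
The causative form *bovoneeb*: final sound = /b/, a consonant → -du → *bovoneebdu*.

bovoneebdu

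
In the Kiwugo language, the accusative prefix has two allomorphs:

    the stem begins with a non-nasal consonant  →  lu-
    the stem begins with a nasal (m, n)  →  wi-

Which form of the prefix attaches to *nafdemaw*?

The first consonant of *nafdemaw* is /n/, which is a nasal, so the prefix is wi-.

wi-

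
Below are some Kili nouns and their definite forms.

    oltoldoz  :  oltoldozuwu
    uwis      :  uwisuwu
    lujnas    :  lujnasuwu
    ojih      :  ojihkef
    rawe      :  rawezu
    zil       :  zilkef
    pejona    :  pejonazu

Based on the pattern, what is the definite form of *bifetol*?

bifetolkef

The suffix is conditioned by the final sound: -uwu when the stem ends in a sibilant (*oltoldoz*, *uwis*, *lujnas*); -kef when the stem ends in a non-sibilant consonant (*ojih*, *zil*); -zu when the stem ends in a vowel (*rawe*, *pejona*).
The final sound of *bifetol* is /l/, which is a non-sibilant consonant, so the suffix is -kef, giving *bifetolkef*.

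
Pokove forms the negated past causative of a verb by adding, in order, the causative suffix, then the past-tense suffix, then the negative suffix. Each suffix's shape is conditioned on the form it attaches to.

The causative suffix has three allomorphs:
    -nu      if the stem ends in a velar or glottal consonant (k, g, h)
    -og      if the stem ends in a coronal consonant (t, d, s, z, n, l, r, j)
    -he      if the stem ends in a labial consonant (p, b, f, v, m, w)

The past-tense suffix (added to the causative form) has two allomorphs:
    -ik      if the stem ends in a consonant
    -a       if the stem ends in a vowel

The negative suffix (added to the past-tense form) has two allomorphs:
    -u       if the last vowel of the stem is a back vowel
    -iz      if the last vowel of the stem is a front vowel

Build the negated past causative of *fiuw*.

fiuwheau

*fiuw* — final consonant /w/ (labial) → -he → *fiuwhe*.
The causative form *fiuwhe*: final sound = /e/, a vowel → -a → *fiuwhea*.
The past-tense form *fiuwhea*: last vowel = /a/, a back vowel → -u → *fiuwheau*.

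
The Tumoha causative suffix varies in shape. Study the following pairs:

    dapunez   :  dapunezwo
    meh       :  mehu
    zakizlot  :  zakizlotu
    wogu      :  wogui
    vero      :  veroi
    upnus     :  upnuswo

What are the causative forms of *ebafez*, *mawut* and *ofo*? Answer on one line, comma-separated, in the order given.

ebafezwo, mawutu, ofoi

The alternation tracks the final sound of the stem — -wo when the stem ends in a sibilant (*dapunez*, *upnus*); -u when the stem ends in a non-sibilant consonant (*meh*, *zakizlot*); -i when the stem ends in a vowel (*wogu*, *vero*).
*ebafez*: final sound = /z/, a sibilant → -wo → *ebafezwo*.
Since the final sound of *mawut* is /t/ (a non-sibilant consonant), it takes -u, giving *mawutu*.
*ofo* — final sound /o/ (a vowel) → -i → *ofoi*.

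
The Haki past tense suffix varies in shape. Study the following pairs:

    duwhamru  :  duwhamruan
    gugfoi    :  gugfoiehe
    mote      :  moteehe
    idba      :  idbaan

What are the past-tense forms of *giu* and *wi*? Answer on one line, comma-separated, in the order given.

giuan, wiehe

Looking at the last vowel of each stem: -ehe when the last vowel of the stem is a front vowel (*gugfoi*, *mote*); -an when the last vowel of the stem is a back vowel (*duwhamru*, *idba*).
Since the last vowel of *giu* is /u/ (a back vowel), it takes -an, giving *giuan*.
*wi*: last vowel = /i/, a front vowel → -ehe → *wiehe*.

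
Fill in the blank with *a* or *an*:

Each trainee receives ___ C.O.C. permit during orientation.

a

The indefinite article is chosen by the initial *sound* of the following word, not its spelling.
The initialism *C.O.C.* is read letter by letter; the first letter, C, is pronounced /siː/, which begins with a consonant sound.
So the article is *a*: Each trainee receives a C.O.C. permit during orientation.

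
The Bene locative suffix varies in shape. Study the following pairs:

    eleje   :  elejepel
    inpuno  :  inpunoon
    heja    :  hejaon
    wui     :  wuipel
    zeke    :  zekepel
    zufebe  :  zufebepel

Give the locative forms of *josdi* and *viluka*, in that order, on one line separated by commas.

josdipel, vilukaon

The suffix is conditioned by the last vowel: -pel when the last vowel of the stem is a front vowel (*eleje*, *wui*, *zeke*, *zufebe*); -on when the last vowel of the stem is a back vowel (*inpuno*, *heja*).
*josdi* — last vowel /i/ (a front vowel) → -pel → *josdipel*.
Since the last vowel of *viluka* is /a/ (a back vowel), it takes -on, giving *vilukaon*.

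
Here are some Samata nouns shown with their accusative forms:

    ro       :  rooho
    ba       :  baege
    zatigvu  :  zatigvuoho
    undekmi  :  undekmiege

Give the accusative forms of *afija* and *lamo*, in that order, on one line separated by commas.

The suffix is conditioned by the last vowel: -oho when the last vowel of the stem is a rounded vowel (*ro*, *zatigvu*); -ege when the last vowel of the stem is an unrounded vowel (*ba*, *undekmi*).
The last vowel of *afija* is /a/, which is an unrounded vowel, so the suffix is -ege, giving *afijaege*.
Since the last vowel of *lamo* is /o/ (a rounded vowel), it takes -oho, giving *lamooho*.

afijaege, lamooho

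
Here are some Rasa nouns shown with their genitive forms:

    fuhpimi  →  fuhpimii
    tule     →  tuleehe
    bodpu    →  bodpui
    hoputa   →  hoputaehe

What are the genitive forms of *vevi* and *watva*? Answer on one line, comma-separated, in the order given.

vevii, watvaehe

The alternation tracks the last vowel of the stem — -i when the last vowel of the stem is a high vowel (*fuhpimi*, *bodpu*); -ehe when the last vowel of the stem is a non-high vowel (*tule*, *hoputa*).
Since the last vowel of *vevi* is /i/ (a high vowel), it takes -i, giving *vevii*.
Since the last vowel of *watva* is /a/ (a non-high vowel), it takes -ehe, giving *watvaehe*.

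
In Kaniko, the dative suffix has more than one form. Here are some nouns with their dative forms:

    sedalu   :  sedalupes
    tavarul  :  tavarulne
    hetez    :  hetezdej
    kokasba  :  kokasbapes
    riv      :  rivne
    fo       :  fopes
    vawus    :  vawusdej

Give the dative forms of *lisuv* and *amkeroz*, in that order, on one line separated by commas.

The pattern is sibilance of the final sound: -dej when the stem ends in a sibilant (*hetez*, *vawus*); -ne when the stem ends in a non-sibilant consonant (*tavarul*, *riv*); -pes when the stem ends in a vowel (*sedalu*, *kokasba*, *fo*).
*lisuv*: final sound = /v/, a non-sibilant consonant → -ne → *lisuvne*.
*amkeroz* — final sound /z/ (a sibilant) → -dej → *amkerozdej*.

lisuvne, amkerozdej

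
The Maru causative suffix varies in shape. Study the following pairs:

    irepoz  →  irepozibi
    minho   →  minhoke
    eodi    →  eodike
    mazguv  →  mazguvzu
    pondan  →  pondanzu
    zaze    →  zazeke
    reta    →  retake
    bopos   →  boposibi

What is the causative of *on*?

onzu

Looking at the final sound of each stem: -ibi when the stem ends in a sibilant (*irepoz*, *bopos*); -zu when the stem ends in a non-sibilant consonant (*mazguv*, *pondan*); -ke when the stem ends in a vowel (*minho*, *eodi*, *zaze*, *reta*).
The final sound of *on* is /n/, which is a non-sibilant consonant, so the suffix is -zu, giving *onzu*.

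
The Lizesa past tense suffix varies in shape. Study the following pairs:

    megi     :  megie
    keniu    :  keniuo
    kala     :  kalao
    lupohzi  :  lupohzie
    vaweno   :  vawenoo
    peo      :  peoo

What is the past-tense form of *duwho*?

duwhoo

Looking at the last vowel of each stem: -e when the last vowel of the stem is a front vowel (*megi*, *lupohzi*); -o when the last vowel of the stem is a back vowel (*keniu*, *kala*, *vaweno*, *peo*).
*duwho*: last vowel = /o/, a back vowel → -o → *duwhoo*.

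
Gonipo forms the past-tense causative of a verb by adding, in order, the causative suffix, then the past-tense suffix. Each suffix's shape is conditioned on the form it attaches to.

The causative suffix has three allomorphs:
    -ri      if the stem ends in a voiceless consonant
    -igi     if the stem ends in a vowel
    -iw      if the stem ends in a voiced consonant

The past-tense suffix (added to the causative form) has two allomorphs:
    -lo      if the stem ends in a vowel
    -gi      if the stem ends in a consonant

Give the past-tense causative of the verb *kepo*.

kepoigilo

*kepo*: final sound = /o/, a vowel → -igi → *kepoigi*.
The causative form *kepoigi* — final sound /i/ (a vowel) → -lo → *kepoigilo*.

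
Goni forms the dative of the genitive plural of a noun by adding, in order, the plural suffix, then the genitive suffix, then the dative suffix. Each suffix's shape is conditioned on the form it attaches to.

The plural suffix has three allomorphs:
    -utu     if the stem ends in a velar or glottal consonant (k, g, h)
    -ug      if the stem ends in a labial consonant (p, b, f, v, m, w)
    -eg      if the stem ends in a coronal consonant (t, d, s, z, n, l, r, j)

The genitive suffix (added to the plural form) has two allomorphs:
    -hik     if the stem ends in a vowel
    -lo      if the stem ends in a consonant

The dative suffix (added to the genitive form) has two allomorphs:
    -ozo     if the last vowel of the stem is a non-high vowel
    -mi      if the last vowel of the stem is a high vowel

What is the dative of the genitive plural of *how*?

The final consonant of *how* is /w/, which is labial, so the plural suffix is -ug, giving *howug*.
The plural form *howug*: final sound = /g/, a consonant → -lo → *howuglo*.
The genitive form *howuglo* — last vowel /o/ (a non-high vowel) → -ozo → *howugloozo*.

howugloozo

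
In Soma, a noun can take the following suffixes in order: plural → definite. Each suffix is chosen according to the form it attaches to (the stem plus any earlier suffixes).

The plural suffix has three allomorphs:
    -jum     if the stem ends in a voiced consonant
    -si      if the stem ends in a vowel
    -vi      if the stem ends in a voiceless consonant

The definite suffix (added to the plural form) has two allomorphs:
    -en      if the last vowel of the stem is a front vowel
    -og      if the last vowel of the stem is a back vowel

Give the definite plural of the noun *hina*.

*hina* — final sound /a/ (a vowel) → -si → *hinasi*.
The last vowel of the plural form *hinasi* is /i/, which is a front vowel, so the definite suffix is -en, giving *hinasien*.

hinasien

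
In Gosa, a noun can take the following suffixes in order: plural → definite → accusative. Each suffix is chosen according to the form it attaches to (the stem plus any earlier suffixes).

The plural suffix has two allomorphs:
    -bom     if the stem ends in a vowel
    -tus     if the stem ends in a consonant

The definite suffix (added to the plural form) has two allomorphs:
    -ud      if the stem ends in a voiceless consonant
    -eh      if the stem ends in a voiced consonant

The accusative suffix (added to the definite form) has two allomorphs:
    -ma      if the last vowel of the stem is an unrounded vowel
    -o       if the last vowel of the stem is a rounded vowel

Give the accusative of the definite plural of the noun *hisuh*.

hisuhtusudo

Since the final sound of *hisuh* is /h/ (a consonant), it takes -tus, giving *hisuhtus*.
Since the final consonant of the plural form *hisuhtus* is /s/ (voiceless), it takes -ud, giving *hisuhtusud*.
Since the last vowel of the definite form *hisuhtusud* is /u/ (a rounded vowel), it takes -o, giving *hisuhtusudo*.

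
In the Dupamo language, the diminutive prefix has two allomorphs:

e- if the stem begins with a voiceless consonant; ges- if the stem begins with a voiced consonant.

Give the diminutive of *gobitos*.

gesgobitos

The first consonant of *gobitos* is /g/, which is voiced, so the prefix is ges-, giving *gesgobitos*.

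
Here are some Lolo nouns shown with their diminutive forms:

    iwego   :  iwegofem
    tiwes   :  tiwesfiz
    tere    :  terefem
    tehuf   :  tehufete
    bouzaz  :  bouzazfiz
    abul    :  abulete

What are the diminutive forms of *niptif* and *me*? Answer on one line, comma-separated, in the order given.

niptifete, mefem

The pattern is sibilance of the final sound: -fiz when the stem ends in a sibilant (*tiwes*, *bouzaz*); -ete when the stem ends in a non-sibilant consonant (*tehuf*, *abul*); -fem when the stem ends in a vowel (*iwego*, *tere*).
The final sound of *niptif* is /f/, which is a non-sibilant consonant, so the suffix is -ete, giving *niptifete*.
The final sound of *me* is /e/, which is a vowel, so the suffix is -fem, giving *mefem*.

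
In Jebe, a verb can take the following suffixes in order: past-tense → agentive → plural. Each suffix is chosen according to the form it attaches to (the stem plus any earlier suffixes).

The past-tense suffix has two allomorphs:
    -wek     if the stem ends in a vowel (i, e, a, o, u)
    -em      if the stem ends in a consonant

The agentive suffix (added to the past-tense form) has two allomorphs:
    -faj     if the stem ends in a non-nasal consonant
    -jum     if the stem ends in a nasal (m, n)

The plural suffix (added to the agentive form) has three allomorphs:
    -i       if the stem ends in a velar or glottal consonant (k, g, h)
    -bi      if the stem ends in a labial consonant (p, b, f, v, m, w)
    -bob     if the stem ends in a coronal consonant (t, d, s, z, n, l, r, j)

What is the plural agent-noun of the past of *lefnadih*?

lefnadihemjumbi

Since the final sound of *lefnadih* is /h/ (a consonant), it takes -em, giving *lefnadihem*.
The final consonant of the past-tense form *lefnadihem* is /m/, which is a nasal, so the agentive suffix is -jum, giving *lefnadihemjum*.
Since the final consonant of the agentive form *lefnadihemjum* is /m/ (labial), it takes -bi, giving *lefnadihemjumbi*.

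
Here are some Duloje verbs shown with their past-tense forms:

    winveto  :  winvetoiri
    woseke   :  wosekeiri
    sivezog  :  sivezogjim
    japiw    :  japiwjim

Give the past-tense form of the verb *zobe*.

The pattern is consonant vs. vowel: -jim when the stem ends in a consonant (*sivezog*, *japiw*); -iri when the stem ends in a vowel (*winveto*, *woseke*).
*zobe* — final sound /e/ (a vowel) → -iri → *zobeiri*.

zobeiri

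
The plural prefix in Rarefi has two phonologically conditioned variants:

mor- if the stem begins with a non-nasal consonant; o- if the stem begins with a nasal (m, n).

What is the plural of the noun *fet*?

*fet* — first consonant /f/ (non-nasal) → mor- → *morfet*.

morfet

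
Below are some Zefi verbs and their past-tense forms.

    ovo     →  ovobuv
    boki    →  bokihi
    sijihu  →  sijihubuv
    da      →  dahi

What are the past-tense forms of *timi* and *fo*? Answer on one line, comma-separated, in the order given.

Looking at the last vowel of each stem: -buv when the last vowel of the stem is a rounded vowel (*ovo*, *sijihu*); -hi when the last vowel of the stem is an unrounded vowel (*boki*, *da*).
Since the last vowel of *timi* is /i/ (an unrounded vowel), it takes -hi, giving *timihi*.
The last vowel of *fo* is /o/, which is a rounded vowel, so the suffix is -buv, giving *fobuv*.

timihi, fobuv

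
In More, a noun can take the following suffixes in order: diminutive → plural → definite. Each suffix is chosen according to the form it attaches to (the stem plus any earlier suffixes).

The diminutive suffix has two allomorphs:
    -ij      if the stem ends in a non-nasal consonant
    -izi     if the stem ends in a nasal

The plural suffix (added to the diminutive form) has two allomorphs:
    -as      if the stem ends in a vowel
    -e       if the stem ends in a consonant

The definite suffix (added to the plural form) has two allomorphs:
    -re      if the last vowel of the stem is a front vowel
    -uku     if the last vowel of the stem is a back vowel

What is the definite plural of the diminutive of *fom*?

fomiziasuku

*fom*: final consonant = /m/, a nasal → -izi → *fomizi*.
The diminutive form *fomizi*: final sound = /i/, a vowel → -as → *fomizias*.
Since the last vowel of the plural form *fomizias* is /a/ (a back vowel), it takes -uku, giving *fomiziasuku*.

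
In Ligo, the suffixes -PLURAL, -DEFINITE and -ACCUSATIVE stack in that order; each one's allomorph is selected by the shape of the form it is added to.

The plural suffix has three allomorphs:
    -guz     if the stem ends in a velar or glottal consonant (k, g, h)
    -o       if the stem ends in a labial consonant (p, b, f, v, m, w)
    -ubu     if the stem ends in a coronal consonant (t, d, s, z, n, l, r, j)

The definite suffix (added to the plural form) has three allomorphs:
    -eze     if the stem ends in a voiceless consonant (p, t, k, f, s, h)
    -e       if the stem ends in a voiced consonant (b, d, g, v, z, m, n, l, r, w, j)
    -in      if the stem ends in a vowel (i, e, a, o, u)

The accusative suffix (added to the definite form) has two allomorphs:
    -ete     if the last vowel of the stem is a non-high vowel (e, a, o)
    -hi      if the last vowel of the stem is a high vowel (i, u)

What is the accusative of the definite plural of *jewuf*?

Since the final consonant of *jewuf* is /f/ (labial), it takes -o, giving *jewufo*.
Since the final sound of the plural form *jewufo* is /o/ (a vowel), it takes -in, giving *jewufoin*.
Since the last vowel of the definite form *jewufoin* is /i/ (a high vowel), it takes -hi, giving *jewufoinhi*.

jewufoinhi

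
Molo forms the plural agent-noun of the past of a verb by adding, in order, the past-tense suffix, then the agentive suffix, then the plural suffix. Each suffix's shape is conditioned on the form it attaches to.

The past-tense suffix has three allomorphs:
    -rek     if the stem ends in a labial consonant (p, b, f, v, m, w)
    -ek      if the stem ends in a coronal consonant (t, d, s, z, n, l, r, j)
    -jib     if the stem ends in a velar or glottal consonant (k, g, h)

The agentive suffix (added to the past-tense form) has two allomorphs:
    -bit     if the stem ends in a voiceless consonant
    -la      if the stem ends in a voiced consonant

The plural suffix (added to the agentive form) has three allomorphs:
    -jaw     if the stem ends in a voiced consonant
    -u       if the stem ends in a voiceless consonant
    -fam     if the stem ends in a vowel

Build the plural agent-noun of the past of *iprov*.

iprovrekbitu

*iprov* — final consonant /v/ (labial) → -rek → *iprovrek*.
The past-tense form *iprovrek* — final consonant /k/ (voiceless) → -bit → *iprovrekbit*.
The agentive form *iprovrekbit*: final sound = /t/, a voiceless consonant → -u → *iprovrekbitu*.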